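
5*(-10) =-50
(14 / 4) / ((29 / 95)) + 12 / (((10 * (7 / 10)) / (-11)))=-3001 / 406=-7.39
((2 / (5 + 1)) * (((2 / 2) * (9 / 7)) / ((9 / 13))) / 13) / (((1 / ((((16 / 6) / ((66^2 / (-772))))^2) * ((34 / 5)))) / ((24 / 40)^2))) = 81053824 / 3113042625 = 0.03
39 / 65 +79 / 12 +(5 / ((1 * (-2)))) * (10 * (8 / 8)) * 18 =-26569 / 60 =-442.82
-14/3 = -4.67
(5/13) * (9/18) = 5/26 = 0.19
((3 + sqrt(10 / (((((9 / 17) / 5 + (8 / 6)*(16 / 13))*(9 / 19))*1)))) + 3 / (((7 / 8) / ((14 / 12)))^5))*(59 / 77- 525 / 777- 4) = -2015978 / 32967- 55690*sqrt(145898454) / 49495677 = -74.74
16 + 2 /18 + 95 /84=4345 /252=17.24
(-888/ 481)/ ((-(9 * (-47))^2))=8/ 775359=0.00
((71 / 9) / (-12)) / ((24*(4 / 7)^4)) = -170471 / 663552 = -0.26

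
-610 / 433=-1.41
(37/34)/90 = 37/3060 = 0.01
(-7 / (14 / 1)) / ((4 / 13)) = -13 / 8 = -1.62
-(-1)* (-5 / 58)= -5 / 58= -0.09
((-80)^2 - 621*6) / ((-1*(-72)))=1337 / 36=37.14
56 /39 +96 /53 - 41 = -78035 /2067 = -37.75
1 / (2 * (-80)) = -1 / 160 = -0.01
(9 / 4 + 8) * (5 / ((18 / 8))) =205 / 9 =22.78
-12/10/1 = -6/5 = -1.20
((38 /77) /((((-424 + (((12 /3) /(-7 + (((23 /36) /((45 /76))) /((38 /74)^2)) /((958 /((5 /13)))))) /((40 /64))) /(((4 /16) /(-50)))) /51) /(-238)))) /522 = 147307556681 /3094942712268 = 0.05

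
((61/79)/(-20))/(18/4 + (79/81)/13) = -64233/7611650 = -0.01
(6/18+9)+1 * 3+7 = 58/3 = 19.33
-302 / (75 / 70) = -4228 / 15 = -281.87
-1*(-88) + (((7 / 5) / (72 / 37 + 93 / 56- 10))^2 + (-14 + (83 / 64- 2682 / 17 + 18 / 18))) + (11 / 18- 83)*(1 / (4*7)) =-25368403863033571 / 300707684222400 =-84.36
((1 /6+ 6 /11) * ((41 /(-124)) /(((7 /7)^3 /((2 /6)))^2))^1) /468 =-1927 /34471008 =-0.00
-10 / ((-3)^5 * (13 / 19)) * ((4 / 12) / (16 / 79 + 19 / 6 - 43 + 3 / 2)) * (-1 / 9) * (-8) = -0.00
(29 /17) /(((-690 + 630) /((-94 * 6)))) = 1363 /85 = 16.04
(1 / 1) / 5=1 / 5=0.20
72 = 72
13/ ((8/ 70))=113.75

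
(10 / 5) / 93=2 / 93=0.02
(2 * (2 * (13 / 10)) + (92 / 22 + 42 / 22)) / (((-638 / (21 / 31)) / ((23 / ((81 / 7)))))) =-25921 / 1087790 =-0.02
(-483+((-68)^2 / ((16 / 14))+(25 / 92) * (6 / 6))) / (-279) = -327821 / 25668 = -12.77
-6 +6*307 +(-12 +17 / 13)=23729 / 13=1825.31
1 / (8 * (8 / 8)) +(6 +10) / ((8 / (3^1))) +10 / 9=521 / 72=7.24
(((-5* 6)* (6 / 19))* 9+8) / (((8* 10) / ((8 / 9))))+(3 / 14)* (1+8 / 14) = -43717 / 83790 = -0.52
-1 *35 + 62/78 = -34.21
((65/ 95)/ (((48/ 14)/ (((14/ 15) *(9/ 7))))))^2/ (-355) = -8281/ 51262000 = -0.00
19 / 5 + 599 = 3014 / 5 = 602.80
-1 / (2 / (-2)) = 1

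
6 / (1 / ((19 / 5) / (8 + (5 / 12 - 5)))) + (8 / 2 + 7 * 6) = 10798 / 205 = 52.67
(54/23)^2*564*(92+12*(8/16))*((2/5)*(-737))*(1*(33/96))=-81664421454/2645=-30875017.56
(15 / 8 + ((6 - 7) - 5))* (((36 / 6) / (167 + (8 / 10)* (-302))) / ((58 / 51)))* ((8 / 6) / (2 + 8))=0.04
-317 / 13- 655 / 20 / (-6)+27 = 2519 / 312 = 8.07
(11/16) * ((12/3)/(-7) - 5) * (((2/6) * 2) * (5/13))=-55/56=-0.98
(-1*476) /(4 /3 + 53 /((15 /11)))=-2380 /201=-11.84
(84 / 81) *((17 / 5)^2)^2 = 2338588 / 16875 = 138.58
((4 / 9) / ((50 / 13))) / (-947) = -26 / 213075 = -0.00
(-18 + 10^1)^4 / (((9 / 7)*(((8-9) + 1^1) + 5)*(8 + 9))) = 28672 / 765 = 37.48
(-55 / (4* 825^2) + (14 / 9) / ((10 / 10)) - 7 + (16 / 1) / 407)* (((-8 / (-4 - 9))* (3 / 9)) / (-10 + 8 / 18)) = 0.12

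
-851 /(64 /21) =-17871 /64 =-279.23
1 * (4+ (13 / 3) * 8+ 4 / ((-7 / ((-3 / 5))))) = 4096 / 105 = 39.01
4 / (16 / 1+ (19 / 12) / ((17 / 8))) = 102 / 427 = 0.24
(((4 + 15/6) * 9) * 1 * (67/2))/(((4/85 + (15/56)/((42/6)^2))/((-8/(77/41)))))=-21418029360/134761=-158933.44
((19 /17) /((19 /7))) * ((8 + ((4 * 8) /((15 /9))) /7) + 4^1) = 516 /85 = 6.07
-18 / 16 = -1.12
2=2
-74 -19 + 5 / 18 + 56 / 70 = -91.92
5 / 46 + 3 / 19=233 / 874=0.27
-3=-3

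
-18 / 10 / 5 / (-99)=1 / 275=0.00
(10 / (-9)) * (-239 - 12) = 278.89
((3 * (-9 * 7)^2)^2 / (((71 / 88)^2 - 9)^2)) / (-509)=-3995.89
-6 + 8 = 2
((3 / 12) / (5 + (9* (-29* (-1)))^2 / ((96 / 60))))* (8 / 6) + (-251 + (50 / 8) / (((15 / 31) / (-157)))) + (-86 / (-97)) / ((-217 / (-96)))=-65350237127309 / 28680946420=-2278.52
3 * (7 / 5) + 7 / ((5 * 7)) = 4.40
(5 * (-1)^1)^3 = -125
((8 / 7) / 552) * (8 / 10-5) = -1 / 115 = -0.01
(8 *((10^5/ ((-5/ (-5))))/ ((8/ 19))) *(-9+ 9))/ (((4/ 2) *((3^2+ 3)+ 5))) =0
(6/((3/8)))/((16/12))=12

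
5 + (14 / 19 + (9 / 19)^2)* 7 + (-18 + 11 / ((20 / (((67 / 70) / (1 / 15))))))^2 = 113.81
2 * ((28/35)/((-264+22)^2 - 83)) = 8/292405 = 0.00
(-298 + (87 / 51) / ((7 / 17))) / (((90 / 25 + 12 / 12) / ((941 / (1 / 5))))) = -48390925 / 161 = -300564.75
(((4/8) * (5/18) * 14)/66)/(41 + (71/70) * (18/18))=1225/1746954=0.00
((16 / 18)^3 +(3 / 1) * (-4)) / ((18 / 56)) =-230608 / 6561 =-35.15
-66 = -66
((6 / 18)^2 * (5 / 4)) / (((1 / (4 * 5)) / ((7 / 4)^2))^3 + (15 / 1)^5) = 73530625 / 402028692189804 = 0.00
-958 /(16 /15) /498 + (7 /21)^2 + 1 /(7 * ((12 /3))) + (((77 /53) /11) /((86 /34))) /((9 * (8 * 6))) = -473772949 /286005384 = -1.66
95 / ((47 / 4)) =380 / 47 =8.09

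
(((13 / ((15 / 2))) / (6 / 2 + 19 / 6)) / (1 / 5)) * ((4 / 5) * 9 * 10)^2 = 269568 / 37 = 7285.62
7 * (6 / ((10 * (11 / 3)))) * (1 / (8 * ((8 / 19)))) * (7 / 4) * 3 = 25137 / 14080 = 1.79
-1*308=-308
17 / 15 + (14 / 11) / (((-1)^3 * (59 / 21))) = 6623 / 9735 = 0.68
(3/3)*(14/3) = 14/3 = 4.67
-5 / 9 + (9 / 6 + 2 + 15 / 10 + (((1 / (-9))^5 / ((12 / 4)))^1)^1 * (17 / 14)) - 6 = -1.56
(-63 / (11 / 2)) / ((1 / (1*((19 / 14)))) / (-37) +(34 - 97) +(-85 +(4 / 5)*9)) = 24605 / 302489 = 0.08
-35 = -35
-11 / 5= -2.20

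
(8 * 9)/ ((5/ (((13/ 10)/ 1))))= 468/ 25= 18.72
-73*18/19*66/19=-86724/361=-240.23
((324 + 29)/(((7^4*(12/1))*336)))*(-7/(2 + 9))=-353/15212736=-0.00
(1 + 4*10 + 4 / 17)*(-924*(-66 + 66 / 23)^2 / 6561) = -50577744448 / 2185299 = -23144.54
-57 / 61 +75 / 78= 0.03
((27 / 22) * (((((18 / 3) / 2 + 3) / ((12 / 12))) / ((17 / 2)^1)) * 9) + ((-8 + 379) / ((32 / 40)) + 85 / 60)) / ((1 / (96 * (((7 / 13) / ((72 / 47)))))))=349177570 / 21879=15959.48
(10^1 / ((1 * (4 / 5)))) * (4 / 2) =25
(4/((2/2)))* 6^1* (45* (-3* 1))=-3240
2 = 2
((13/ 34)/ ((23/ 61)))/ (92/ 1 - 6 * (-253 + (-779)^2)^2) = -793/ 1726416716110904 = -0.00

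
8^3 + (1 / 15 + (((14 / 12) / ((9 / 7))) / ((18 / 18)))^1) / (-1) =137977 / 270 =511.03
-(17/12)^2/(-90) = 289/12960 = 0.02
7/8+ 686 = 5495/8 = 686.88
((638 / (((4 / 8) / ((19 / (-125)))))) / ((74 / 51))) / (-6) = 103037 / 4625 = 22.28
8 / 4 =2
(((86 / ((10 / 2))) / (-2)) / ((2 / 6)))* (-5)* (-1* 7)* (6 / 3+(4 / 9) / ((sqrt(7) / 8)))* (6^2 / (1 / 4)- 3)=-254646- 64672* sqrt(7)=-425752.03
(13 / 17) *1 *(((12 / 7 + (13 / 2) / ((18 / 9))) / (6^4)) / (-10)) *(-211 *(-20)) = -381277 / 308448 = -1.24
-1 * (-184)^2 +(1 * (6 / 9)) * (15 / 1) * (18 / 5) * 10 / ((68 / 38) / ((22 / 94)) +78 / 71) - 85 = -109971053 / 3244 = -33899.83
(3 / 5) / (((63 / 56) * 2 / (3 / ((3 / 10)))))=8 / 3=2.67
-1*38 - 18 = -56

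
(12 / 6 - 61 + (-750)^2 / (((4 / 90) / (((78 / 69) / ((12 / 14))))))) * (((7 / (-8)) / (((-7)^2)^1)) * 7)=-383904893 / 184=-2086439.64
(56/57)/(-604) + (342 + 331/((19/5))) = 3693295/8607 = 429.10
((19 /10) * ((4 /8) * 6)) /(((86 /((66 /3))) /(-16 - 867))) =-553641 /430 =-1287.54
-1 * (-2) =2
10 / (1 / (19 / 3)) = 190 / 3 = 63.33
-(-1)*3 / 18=1 / 6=0.17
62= 62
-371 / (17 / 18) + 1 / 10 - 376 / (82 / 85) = -5453883 / 6970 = -782.48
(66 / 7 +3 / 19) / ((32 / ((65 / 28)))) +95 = 11403835 / 119168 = 95.70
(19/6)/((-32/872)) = -2071/24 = -86.29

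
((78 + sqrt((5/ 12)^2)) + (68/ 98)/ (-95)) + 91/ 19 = 4647487/ 55860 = 83.20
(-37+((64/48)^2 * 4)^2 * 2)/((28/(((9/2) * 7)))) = 5195/72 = 72.15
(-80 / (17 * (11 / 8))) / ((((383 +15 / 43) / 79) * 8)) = -67940 / 770627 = -0.09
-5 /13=-0.38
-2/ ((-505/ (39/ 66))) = 13/ 5555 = 0.00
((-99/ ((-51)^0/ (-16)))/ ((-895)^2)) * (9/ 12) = 0.00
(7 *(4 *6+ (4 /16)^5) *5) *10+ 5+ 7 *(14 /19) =81817341 /9728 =8410.50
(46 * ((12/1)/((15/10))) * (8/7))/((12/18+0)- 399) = -8832/8365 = -1.06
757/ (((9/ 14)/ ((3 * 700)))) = 7418600/ 3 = 2472866.67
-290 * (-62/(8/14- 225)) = -125860/1571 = -80.11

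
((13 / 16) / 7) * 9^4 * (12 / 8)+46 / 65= 16642439 / 14560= 1143.02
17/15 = 1.13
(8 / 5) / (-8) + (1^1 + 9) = 49 / 5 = 9.80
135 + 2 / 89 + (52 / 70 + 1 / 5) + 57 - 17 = 548132 / 3115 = 175.97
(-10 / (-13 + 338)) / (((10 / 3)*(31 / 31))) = -3 / 325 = -0.01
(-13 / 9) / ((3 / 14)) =-182 / 27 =-6.74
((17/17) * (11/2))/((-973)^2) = 0.00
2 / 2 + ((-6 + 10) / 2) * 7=15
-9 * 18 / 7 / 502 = -81 / 1757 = -0.05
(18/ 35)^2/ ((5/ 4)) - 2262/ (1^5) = -2261.79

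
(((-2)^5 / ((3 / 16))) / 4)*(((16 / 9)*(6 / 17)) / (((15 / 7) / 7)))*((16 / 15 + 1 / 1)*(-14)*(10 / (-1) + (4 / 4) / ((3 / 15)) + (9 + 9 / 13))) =5313437696 / 447525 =11872.94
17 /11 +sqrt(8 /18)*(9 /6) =28 /11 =2.55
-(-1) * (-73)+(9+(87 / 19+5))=-1034 / 19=-54.42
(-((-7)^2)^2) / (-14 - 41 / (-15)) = 36015 / 169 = 213.11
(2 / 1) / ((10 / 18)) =18 / 5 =3.60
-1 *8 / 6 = -1.33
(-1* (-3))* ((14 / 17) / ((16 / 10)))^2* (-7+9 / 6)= -40425 / 9248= -4.37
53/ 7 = 7.57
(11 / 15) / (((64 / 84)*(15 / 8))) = 77 / 150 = 0.51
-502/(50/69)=-17319/25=-692.76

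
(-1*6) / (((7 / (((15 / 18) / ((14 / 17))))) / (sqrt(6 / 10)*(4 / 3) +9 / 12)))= -34*sqrt(15) / 147 - 255 / 392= -1.55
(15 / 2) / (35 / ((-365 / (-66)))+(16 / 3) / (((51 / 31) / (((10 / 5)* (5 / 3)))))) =502605 / 1148276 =0.44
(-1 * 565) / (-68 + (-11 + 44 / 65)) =36725 / 5091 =7.21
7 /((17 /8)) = 3.29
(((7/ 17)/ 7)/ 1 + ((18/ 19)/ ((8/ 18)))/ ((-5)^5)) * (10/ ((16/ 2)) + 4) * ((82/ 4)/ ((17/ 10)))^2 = 4143384273/ 93347000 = 44.39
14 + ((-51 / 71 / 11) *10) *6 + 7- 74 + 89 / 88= -31755 / 568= -55.91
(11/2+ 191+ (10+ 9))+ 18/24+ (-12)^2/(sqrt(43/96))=576 * sqrt(258)/43+ 865/4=431.41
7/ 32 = 0.22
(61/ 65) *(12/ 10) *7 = 2562/ 325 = 7.88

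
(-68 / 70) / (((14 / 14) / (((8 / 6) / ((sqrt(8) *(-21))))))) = 34 *sqrt(2) / 2205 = 0.02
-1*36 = -36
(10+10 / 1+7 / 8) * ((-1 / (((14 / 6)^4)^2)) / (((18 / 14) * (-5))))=121743 / 32941720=0.00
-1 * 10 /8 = -5 /4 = -1.25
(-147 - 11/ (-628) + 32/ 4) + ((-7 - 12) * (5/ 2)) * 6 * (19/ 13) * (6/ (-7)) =12461149/ 57148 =218.05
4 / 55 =0.07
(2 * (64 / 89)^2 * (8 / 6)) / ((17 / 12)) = 131072 / 134657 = 0.97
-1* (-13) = 13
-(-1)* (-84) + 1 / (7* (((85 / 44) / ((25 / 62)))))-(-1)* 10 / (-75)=-4653868 / 55335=-84.10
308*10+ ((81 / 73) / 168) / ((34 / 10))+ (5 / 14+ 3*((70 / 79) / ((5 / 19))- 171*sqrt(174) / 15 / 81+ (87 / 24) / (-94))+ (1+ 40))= 230859412121 / 73725328- 19*sqrt(174) / 45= 3125.78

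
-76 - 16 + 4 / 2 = -90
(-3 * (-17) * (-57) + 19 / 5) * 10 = -29032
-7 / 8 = -0.88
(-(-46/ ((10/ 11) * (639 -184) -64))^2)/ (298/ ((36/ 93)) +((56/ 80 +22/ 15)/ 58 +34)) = -0.00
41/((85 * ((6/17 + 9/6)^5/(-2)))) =-0.04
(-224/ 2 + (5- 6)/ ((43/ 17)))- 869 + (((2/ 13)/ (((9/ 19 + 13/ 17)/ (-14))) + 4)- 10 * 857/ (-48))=-268518863/ 335400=-800.59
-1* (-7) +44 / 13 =135 / 13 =10.38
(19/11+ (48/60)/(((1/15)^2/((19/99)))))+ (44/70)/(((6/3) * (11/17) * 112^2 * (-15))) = 2627654213/72441600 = 36.27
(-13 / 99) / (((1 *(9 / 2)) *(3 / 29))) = -754 / 2673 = -0.28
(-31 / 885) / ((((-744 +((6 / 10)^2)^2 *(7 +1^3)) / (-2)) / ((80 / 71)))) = -19375 / 182359737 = -0.00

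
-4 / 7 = -0.57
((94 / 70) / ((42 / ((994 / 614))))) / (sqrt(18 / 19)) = 3337 * sqrt(38) / 386820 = 0.05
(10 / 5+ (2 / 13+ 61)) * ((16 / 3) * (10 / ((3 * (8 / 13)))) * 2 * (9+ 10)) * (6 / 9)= 1247920 / 27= 46219.26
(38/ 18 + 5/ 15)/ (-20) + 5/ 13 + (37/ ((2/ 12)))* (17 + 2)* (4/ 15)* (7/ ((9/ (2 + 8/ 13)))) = 2288.32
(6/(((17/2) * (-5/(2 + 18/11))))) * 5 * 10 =-4800/187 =-25.67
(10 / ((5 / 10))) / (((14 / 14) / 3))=60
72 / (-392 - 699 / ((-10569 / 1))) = -84552 / 460261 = -0.18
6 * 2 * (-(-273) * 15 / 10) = 4914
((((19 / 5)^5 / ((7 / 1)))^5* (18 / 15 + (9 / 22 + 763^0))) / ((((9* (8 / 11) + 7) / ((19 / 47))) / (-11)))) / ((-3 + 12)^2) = -797572491552666431239207750493595931 / 4058928617835044860839843750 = -196498279.88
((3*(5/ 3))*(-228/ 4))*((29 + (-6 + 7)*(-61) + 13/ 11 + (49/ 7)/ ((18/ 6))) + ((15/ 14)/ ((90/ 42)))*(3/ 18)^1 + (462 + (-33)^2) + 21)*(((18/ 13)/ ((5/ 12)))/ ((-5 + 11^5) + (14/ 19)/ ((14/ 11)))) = -794399994/ 87512711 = -9.08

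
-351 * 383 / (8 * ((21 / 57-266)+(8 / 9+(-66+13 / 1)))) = 22988043 / 434672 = 52.89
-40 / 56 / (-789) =5 / 5523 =0.00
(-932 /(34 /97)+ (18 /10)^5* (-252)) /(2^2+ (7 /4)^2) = -6307554656 /6003125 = -1050.71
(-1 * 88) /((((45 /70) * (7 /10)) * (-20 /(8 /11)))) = 64 /9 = 7.11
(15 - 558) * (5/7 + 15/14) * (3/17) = -171.11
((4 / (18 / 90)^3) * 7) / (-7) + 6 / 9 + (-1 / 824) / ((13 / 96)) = -2005858 / 4017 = -499.34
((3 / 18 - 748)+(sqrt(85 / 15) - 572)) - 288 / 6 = -8207 / 6+sqrt(51) / 3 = -1365.45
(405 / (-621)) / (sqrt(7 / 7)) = -15 / 23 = -0.65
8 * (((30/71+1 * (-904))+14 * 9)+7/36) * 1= -6219.06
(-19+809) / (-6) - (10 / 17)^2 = -132.01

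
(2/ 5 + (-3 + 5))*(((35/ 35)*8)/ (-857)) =-96/ 4285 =-0.02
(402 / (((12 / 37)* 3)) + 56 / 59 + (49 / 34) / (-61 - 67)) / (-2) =-318986399 / 1540608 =-207.05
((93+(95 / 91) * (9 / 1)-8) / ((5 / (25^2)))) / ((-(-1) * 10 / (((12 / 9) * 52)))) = 1718000 / 21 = 81809.52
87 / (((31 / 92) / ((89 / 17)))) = 712356 / 527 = 1351.72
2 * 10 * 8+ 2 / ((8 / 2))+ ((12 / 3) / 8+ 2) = 163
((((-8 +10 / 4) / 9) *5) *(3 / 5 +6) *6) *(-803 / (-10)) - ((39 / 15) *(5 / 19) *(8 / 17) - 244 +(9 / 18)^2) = -61194753 / 6460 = -9472.87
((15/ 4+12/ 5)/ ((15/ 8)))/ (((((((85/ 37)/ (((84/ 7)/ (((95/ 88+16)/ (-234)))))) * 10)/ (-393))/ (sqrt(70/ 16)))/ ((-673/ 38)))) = -1377020718216 * sqrt(70)/ 33713125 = -341735.80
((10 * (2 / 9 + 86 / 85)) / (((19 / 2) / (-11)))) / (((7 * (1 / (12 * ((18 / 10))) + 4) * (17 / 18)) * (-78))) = 1495296 / 218360597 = 0.01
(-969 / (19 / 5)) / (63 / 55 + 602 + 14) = -0.41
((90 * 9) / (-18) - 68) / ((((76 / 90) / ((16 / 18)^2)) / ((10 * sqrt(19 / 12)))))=-90400 * sqrt(57) / 513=-1330.42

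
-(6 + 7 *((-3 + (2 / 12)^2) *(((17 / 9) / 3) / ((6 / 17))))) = 181469 / 5832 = 31.12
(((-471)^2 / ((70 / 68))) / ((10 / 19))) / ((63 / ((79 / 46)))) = 628968533 / 56350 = 11161.82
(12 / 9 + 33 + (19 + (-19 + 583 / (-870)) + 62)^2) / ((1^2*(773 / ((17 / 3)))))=48840257933 / 1755251100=27.83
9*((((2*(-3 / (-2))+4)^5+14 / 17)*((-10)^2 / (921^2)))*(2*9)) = 514319400 / 1602233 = 321.00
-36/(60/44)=-26.40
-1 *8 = -8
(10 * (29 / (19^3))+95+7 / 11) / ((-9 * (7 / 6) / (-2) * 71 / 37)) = 356130328 / 37498153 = 9.50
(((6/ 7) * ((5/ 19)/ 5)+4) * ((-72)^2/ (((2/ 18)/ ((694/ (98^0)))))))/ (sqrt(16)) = 4355011008/ 133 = 32744443.67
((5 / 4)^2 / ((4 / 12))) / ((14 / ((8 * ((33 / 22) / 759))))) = 75 / 14168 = 0.01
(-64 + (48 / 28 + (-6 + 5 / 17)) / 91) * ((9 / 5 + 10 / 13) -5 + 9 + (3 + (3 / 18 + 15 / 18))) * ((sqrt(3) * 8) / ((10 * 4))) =-476455797 * sqrt(3) / 3519425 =-234.48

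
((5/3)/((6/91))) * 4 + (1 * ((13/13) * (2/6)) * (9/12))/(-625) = 2274991/22500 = 101.11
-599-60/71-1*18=-43867/71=-617.85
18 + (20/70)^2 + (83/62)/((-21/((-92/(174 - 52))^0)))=164215/9114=18.02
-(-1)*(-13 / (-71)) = 13 / 71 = 0.18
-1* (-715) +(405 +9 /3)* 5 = 2755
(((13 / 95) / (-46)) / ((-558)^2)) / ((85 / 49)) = -637 / 115656157800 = -0.00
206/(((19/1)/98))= 20188/19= 1062.53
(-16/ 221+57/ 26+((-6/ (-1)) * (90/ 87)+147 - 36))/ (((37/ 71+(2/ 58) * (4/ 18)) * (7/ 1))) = 32.24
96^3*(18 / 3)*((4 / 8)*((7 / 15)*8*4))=198180864 / 5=39636172.80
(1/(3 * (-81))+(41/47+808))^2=85342195991056/130439241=654267.81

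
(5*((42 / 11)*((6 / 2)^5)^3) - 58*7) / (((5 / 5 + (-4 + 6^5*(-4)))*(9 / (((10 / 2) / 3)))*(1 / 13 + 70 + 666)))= -27980327180 / 12629410893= -2.22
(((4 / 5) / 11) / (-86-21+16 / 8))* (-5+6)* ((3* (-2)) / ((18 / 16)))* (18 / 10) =64 / 9625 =0.01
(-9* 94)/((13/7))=-5922/13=-455.54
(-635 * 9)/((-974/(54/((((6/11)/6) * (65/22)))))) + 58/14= 52462133/44317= 1183.79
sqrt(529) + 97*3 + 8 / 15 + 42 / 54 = 14189 / 45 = 315.31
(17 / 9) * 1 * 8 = 136 / 9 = 15.11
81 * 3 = 243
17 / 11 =1.55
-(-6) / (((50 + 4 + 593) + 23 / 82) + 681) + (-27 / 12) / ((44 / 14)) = -0.71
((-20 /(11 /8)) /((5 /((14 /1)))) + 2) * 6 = -232.36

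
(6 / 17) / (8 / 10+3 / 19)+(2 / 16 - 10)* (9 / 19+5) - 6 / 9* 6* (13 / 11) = -18885765 / 323323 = -58.41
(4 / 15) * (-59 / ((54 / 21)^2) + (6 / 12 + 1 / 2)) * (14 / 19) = -35938 / 23085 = -1.56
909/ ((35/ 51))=46359/ 35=1324.54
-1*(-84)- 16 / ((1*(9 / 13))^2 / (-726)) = 656636 / 27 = 24319.85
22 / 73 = 0.30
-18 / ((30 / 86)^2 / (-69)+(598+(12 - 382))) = -255162 / 3232027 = -0.08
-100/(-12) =25/3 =8.33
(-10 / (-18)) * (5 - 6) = -5 / 9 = -0.56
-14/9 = -1.56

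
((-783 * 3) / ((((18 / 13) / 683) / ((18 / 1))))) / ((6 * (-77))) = 6952257 / 154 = 45144.53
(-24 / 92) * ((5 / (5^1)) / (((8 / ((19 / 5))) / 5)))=-57 / 92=-0.62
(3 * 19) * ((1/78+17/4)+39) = 128231/52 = 2465.98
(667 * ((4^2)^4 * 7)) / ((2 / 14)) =2141913088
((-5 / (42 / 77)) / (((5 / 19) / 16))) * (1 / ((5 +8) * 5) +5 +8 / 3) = -2504656 / 585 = -4281.46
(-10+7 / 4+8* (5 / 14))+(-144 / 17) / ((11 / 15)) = -88717 / 5236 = -16.94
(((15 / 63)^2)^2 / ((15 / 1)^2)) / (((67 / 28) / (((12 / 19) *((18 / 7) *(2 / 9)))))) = 1600 / 742722939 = 0.00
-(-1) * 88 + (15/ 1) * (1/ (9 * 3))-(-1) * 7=860/ 9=95.56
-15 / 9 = -1.67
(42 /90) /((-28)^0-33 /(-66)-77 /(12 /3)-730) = -28 /44865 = -0.00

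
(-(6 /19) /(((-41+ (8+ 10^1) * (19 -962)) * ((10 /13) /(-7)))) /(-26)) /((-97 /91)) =-1911 /313586450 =-0.00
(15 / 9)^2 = 25 / 9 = 2.78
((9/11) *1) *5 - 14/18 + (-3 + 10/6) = 196/99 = 1.98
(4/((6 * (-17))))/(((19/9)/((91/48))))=-91/2584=-0.04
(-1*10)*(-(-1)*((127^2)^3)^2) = -176053495162207642719667210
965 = 965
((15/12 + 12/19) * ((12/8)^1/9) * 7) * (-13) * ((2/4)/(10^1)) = -13013/9120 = -1.43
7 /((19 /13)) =4.79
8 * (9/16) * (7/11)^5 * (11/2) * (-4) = -151263/14641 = -10.33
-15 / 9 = -1.67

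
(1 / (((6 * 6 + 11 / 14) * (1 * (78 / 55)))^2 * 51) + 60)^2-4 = 2435384101592070387877 / 677247918820646121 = 3596.00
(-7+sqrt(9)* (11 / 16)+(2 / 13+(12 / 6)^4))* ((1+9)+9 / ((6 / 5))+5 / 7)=594915 / 2912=204.30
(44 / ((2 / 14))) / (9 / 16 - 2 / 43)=211904 / 355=596.91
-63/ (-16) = 3.94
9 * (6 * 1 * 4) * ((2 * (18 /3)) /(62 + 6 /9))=1944 /47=41.36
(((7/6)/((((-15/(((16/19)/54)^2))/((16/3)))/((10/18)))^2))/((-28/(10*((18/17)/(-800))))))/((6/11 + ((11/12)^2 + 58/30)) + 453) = 2883584/1033995030762031150077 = 0.00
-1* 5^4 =-625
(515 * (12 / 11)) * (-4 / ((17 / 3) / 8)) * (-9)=5339520 / 187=28553.58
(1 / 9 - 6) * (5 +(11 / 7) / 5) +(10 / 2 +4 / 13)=-35473 / 1365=-25.99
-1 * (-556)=556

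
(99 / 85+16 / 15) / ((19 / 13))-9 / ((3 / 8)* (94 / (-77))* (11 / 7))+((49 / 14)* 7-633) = -594.46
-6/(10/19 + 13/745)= -84930/7697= -11.03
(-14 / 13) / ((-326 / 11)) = 77 / 2119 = 0.04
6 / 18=1 / 3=0.33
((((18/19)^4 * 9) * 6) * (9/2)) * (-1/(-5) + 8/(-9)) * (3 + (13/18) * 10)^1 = -898174656/651605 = -1378.40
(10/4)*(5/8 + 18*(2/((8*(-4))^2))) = 845/512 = 1.65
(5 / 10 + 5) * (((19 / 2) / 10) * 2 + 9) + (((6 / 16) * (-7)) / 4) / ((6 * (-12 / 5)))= 230383 / 3840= 60.00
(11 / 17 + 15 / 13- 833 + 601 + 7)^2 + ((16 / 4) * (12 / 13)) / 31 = 75427921135 / 1514071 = 49817.96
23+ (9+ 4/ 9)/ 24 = 5053/ 216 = 23.39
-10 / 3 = -3.33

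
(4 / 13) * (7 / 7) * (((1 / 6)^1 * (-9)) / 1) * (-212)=1272 / 13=97.85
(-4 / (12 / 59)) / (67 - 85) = 59 / 54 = 1.09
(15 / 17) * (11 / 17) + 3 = 1032 / 289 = 3.57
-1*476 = -476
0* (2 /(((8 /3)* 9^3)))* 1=0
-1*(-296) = 296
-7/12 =-0.58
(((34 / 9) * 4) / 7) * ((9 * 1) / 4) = 34 / 7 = 4.86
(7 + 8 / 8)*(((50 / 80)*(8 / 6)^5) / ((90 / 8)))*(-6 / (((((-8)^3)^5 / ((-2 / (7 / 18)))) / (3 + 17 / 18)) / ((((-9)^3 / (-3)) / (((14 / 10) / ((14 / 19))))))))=-355 / 428422987776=-0.00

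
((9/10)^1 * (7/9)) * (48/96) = 7/20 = 0.35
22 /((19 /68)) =1496 /19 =78.74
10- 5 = 5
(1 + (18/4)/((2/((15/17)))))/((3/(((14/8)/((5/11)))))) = 3.83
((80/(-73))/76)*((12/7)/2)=-120/9709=-0.01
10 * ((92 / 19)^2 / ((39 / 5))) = 423200 / 14079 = 30.06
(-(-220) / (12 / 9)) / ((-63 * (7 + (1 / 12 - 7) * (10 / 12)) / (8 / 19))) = -10560 / 11837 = -0.89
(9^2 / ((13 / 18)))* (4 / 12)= 486 / 13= 37.38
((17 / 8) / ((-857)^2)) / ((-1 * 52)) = -17 / 305530784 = -0.00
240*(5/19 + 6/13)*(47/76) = 504780/4693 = 107.56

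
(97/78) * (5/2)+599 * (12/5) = 1123753/780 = 1440.71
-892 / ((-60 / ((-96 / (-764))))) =1.87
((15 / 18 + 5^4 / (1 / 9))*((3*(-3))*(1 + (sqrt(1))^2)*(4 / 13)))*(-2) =810120 / 13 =62316.92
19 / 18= 1.06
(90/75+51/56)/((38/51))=30141/10640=2.83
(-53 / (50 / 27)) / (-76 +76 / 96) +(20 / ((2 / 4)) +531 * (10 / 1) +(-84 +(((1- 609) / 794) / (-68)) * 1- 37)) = 1592604083453 / 304548625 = 5229.39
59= 59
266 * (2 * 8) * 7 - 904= 28888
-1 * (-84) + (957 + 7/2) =2089/2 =1044.50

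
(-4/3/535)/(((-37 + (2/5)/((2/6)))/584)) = 2336/57459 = 0.04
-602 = -602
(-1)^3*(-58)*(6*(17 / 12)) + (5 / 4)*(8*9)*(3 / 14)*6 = 608.71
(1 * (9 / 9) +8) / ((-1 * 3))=-3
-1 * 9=-9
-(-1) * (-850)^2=722500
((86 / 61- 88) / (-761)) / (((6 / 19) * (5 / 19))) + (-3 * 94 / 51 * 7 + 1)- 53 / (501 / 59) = -84170196061 / 1976838285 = -42.58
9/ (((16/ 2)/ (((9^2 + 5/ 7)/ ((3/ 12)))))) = 2574/ 7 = 367.71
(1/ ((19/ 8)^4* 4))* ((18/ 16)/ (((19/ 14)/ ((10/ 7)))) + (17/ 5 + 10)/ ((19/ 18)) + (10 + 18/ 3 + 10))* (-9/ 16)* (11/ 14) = -12001968/ 86663465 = -0.14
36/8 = 9/2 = 4.50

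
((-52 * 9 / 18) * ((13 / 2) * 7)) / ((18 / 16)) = -9464 / 9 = -1051.56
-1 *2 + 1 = -1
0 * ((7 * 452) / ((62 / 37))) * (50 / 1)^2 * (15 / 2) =0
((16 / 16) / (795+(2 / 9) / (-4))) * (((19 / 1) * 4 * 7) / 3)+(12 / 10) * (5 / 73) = 318870 / 1044557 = 0.31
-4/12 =-1/3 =-0.33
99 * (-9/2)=-891/2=-445.50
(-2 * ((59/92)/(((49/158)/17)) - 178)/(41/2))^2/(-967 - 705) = -103667900625/892466302882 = -0.12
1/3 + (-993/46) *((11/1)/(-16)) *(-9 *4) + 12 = -288113/552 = -521.94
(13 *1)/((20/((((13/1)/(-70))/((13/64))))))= -104/175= -0.59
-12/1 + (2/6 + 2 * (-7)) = -77/3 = -25.67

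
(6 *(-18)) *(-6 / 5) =648 / 5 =129.60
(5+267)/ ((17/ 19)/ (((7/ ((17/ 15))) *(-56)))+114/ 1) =30387840/ 12735791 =2.39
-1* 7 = -7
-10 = -10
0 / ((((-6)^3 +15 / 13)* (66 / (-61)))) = 0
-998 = -998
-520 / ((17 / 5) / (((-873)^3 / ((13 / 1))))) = 133067723400 / 17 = 7827513141.18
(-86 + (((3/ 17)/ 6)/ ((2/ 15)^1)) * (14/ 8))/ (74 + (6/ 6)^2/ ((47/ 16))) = -1094489/ 950368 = -1.15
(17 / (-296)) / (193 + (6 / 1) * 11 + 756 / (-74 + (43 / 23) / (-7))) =-203269 / 880643512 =-0.00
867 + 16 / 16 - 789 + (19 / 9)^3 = 64450 / 729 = 88.41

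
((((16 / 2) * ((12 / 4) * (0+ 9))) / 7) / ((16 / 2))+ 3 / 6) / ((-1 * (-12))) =61 / 168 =0.36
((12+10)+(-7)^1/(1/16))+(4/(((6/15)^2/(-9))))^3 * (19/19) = -11390715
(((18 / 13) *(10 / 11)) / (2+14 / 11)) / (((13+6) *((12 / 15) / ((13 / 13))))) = 0.03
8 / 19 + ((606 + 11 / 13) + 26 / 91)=1050459 / 1729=607.55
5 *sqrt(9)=15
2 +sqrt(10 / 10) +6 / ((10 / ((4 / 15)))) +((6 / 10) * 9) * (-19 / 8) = -1933 / 200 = -9.66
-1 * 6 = -6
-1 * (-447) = 447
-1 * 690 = -690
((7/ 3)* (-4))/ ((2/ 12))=-56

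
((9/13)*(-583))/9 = -583/13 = -44.85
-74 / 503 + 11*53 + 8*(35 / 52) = 3846485 / 6539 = 588.24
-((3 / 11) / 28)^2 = -9 / 94864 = -0.00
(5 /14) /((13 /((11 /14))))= 55 /2548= 0.02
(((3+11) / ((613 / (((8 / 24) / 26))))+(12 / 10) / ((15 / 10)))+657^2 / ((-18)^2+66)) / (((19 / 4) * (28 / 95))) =264792163 / 334698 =791.14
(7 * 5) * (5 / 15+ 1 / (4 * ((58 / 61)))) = 20.87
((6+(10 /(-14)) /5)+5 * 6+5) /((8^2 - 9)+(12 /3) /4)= 143 /196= 0.73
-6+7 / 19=-107 / 19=-5.63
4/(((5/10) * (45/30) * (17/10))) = 160/51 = 3.14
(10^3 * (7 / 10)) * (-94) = -65800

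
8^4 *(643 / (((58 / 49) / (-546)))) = -1214875153.66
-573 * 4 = -2292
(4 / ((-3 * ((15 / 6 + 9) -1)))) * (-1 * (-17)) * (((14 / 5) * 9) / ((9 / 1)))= -272 / 45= -6.04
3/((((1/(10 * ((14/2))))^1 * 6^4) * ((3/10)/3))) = 175/108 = 1.62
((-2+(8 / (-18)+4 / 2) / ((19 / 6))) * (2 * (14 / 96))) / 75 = -301 / 51300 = -0.01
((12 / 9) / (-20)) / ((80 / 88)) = -11 / 150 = -0.07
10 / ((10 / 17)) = 17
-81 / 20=-4.05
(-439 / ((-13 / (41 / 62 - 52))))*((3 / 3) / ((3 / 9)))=-4192011 / 806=-5201.01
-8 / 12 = -2 / 3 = -0.67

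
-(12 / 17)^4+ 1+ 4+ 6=897995 / 83521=10.75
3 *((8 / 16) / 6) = 1 / 4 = 0.25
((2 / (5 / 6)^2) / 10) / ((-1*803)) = -36 / 100375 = -0.00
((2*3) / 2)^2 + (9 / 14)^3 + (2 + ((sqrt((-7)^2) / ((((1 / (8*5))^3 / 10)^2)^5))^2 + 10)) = 6513217179346087777228655000000000000000000000000000000000000000000000000000000000000000000000000000000000000000000000.00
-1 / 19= -0.05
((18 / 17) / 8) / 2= 9 / 136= 0.07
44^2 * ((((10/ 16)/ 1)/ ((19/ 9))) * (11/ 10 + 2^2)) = 55539/ 19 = 2923.11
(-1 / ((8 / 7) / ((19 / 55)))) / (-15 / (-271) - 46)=36043 / 5478440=0.01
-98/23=-4.26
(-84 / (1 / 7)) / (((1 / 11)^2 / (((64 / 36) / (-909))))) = 379456 / 2727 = 139.15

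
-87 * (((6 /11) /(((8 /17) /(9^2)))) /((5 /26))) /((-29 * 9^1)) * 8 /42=11934 /385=31.00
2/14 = 1/7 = 0.14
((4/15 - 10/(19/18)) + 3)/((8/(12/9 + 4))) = -4.14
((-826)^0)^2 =1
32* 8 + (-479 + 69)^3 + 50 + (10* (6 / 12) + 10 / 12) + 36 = -413523913 / 6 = -68920652.17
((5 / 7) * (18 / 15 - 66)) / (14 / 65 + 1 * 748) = -0.06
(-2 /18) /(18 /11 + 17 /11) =-0.03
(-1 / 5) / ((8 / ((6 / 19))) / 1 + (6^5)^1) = -3 / 117020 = -0.00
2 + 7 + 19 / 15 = 154 / 15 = 10.27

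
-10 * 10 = -100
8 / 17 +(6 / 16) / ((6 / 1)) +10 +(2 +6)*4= 11569 / 272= 42.53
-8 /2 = -4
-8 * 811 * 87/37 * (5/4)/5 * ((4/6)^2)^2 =-752608/999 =-753.36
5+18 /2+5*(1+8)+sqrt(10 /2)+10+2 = sqrt(5)+71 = 73.24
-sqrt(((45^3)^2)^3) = -756680642578125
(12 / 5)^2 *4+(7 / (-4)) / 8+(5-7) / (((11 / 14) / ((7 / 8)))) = 181227 / 8800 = 20.59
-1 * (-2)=2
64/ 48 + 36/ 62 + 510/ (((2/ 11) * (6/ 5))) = 435131/ 186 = 2339.41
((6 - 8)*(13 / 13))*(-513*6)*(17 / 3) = 34884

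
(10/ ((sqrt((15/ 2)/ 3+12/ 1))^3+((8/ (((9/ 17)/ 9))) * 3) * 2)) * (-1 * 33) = -2154240/ 5302459+19140 * sqrt(58)/ 5302459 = -0.38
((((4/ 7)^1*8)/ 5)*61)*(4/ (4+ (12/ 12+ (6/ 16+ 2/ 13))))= 812032/ 20125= 40.35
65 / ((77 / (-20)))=-1300 / 77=-16.88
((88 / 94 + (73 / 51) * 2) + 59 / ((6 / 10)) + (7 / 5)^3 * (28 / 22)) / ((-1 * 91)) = -49732217 / 42846375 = -1.16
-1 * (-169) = 169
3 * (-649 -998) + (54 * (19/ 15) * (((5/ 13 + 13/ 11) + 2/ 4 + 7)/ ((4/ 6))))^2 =1759352132781/ 2044900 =860360.96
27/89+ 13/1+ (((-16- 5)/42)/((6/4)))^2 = 10745/801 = 13.41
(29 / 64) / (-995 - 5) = -29 / 64000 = -0.00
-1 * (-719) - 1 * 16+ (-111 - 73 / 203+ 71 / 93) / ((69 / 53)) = 805102568 / 1302651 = 618.05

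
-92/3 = -30.67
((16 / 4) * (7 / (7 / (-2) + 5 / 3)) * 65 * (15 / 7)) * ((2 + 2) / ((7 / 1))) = -93600 / 77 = -1215.58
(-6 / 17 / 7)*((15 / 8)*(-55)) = 2475 / 476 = 5.20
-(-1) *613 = 613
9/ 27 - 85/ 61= -194/ 183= -1.06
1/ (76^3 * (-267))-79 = -9259320769/ 117206592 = -79.00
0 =0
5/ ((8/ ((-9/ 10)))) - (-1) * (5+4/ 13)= 987/ 208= 4.75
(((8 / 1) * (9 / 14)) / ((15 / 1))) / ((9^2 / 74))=296 / 945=0.31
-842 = -842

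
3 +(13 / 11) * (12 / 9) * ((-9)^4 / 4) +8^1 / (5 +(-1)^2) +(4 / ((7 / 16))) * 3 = 604388 / 231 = 2616.40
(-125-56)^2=32761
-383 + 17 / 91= -34836 / 91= -382.81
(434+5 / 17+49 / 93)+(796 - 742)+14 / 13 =10068872 / 20553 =489.90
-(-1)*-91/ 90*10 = -91/ 9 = -10.11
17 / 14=1.21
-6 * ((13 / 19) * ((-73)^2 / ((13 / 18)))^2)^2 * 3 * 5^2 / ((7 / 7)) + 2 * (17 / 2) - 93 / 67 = -2552467481391192304922986 / 4087603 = -624441141028419908.91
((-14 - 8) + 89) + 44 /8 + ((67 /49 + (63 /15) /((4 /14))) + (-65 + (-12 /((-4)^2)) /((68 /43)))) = 1538923 /66640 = 23.09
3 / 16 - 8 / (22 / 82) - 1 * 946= -171711 / 176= -975.63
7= 7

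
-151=-151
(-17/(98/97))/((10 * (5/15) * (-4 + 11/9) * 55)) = 44523/1347500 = 0.03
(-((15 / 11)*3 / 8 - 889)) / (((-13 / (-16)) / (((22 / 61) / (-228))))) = -78187 / 45201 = -1.73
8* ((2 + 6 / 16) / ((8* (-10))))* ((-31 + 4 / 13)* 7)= 53067 / 1040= 51.03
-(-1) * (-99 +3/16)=-98.81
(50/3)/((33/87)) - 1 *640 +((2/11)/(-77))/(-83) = -125710964/210903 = -596.06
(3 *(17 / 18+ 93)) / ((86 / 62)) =52421 / 258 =203.18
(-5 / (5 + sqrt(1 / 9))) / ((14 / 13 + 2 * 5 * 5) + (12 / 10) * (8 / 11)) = -10725 / 594304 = -0.02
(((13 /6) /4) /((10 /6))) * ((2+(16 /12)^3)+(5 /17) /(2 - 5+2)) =24323 /18360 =1.32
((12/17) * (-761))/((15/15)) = -9132/17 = -537.18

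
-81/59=-1.37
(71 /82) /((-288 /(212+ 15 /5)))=-15265 /23616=-0.65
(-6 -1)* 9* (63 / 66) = -1323 / 22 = -60.14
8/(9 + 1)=4/5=0.80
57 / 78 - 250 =-6481 / 26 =-249.27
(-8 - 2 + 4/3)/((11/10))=-260/33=-7.88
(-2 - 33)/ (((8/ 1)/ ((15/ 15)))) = -35/ 8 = -4.38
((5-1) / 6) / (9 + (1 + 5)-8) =2 / 21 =0.10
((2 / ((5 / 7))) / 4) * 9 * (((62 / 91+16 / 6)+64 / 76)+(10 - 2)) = 18969 / 247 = 76.80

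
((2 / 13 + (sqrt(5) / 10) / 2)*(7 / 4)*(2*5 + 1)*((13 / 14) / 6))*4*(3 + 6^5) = 370799*sqrt(5) / 80 + 28523 / 2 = 24625.65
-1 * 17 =-17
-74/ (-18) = 4.11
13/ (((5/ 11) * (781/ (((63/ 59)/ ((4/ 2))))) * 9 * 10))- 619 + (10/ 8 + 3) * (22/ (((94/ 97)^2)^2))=-8388651766129457/ 16352786967200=-512.98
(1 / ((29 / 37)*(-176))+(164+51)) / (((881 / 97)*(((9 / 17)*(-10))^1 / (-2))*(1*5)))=1809485627 / 1011740400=1.79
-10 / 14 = -5 / 7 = -0.71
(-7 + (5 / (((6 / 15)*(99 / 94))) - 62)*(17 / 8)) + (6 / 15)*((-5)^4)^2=156136.47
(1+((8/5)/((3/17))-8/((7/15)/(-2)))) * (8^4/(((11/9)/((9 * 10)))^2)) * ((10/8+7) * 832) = 520630437150720/77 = 6761434248710.65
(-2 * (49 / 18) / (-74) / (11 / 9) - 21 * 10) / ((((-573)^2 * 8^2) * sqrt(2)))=-170891 * sqrt(2) / 34209255168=-0.00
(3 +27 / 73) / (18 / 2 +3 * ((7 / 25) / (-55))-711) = -0.00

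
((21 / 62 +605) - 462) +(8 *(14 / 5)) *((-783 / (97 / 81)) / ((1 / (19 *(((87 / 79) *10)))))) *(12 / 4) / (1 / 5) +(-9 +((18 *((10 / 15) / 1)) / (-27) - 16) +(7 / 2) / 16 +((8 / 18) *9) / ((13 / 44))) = -40884171557436749 / 889398432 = -45968342.29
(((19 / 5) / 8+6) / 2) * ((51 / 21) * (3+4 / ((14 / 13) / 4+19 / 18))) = 586857 / 12400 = 47.33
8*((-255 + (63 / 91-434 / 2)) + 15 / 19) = -929744 / 247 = -3764.15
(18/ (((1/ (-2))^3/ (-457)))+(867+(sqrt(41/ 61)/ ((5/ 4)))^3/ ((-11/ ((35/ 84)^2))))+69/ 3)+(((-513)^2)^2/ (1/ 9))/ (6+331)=623343780275/ 337 - 164 * sqrt(2501)/ 1841895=1849684807.93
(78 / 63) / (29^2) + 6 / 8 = 53087 / 70644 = 0.75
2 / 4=1 / 2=0.50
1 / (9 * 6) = 1 / 54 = 0.02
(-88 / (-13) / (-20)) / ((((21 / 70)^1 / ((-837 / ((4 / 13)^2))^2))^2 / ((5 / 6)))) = -313670898385011978525 / 16384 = -19144952294007078.77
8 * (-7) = -56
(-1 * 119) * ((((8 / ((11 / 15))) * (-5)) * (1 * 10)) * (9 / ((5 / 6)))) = 7711200 / 11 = 701018.18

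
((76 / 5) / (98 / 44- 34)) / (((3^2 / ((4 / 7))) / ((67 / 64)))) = -14003 / 440370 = -0.03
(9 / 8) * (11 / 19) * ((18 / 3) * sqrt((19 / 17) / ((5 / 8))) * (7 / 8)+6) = 297 / 76+2079 * sqrt(3230) / 25840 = 8.48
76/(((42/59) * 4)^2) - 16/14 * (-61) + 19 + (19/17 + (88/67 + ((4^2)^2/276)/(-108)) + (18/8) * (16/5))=895941291083/8318071440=107.71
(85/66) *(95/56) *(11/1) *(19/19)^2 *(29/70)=46835/4704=9.96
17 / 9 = 1.89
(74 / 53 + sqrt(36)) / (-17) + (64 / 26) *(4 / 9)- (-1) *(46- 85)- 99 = -14478082 / 105417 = -137.34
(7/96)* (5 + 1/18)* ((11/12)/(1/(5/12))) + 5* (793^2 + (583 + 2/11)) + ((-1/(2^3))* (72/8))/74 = 318727550455277/101274624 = 3147161.03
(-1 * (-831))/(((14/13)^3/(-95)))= -173442165/2744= -63207.79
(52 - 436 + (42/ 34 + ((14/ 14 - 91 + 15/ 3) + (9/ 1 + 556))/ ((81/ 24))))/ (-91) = 2831/ 1071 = 2.64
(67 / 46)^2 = 4489 / 2116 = 2.12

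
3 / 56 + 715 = 40043 / 56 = 715.05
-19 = -19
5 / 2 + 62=129 / 2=64.50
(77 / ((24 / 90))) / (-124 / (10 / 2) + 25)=5775 / 4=1443.75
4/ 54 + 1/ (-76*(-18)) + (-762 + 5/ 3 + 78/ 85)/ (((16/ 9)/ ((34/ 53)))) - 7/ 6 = -275.13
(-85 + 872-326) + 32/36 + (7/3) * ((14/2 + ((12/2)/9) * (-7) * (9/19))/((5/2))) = 466.36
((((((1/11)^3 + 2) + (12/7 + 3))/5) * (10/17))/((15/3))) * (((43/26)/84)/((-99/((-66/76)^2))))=-672563/28381292940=-0.00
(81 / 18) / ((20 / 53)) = 477 / 40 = 11.92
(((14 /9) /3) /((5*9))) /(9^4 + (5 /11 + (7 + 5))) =77 /43927110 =0.00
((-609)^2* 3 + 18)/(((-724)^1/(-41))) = 45619101/724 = 63009.81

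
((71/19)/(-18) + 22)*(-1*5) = -37265/342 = -108.96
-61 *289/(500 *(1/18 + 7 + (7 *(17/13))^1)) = -2.18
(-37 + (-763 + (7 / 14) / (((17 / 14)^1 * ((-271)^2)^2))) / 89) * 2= -743796322651810 / 8160487267753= -91.15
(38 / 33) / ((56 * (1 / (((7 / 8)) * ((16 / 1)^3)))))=2432 / 33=73.70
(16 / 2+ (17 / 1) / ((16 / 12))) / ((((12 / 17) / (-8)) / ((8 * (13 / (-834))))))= 36686 / 1251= 29.33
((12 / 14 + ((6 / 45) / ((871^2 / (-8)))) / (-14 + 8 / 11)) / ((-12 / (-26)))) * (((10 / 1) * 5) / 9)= 10.32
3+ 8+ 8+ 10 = 29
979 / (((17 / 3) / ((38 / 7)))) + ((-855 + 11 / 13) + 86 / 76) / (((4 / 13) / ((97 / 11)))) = -4677534167 / 198968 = -23508.98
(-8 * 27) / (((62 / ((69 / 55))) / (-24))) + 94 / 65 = 2357078 / 22165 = 106.34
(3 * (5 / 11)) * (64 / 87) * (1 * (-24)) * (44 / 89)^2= -1351680 / 229709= -5.88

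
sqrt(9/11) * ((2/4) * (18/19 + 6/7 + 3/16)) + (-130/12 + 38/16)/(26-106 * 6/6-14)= 203/2256 + 12717 * sqrt(11)/46816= 0.99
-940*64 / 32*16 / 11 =-30080 / 11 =-2734.55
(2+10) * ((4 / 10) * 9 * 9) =1944 / 5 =388.80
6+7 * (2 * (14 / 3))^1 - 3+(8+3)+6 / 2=247 / 3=82.33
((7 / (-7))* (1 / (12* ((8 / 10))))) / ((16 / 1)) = -5 / 768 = -0.01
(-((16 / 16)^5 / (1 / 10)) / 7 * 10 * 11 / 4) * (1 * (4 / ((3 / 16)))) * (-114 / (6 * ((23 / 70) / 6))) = 6688000 / 23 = 290782.61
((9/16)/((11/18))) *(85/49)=6885/4312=1.60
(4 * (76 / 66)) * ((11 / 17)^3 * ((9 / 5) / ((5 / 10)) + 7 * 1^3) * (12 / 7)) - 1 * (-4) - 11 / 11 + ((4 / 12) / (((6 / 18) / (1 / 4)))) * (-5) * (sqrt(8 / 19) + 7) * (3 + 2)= -12432249 / 687820 - 25 * sqrt(38) / 38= -22.13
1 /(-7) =-1 /7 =-0.14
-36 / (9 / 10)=-40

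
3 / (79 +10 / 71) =71 / 1873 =0.04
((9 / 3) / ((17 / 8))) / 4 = 6 / 17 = 0.35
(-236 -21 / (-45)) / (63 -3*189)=3533 / 7560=0.47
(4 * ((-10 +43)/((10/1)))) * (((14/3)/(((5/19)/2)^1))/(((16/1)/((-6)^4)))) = 948024/25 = 37920.96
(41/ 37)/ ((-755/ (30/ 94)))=-123/ 262589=-0.00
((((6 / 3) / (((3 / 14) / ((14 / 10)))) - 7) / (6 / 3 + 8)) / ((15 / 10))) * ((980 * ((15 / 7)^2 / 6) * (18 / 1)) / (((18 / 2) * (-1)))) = -1820 / 3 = -606.67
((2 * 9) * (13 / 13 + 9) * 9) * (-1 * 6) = -9720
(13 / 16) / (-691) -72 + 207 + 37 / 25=37722747 / 276400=136.48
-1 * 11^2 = -121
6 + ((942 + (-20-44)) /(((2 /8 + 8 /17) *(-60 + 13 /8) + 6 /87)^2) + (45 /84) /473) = 3434535494496341 /528473436134644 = 6.50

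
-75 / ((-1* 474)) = 25 / 158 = 0.16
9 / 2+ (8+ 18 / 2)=43 / 2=21.50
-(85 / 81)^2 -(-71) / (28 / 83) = 38461673 / 183708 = 209.36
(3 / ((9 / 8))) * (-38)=-304 / 3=-101.33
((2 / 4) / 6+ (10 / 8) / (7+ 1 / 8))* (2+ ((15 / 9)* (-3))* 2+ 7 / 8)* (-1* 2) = 59 / 16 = 3.69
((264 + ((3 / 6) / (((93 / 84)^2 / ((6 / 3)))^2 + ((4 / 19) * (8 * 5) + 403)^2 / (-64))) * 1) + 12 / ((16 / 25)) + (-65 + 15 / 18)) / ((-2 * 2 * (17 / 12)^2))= -6156425054622105 / 226103492161709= -27.23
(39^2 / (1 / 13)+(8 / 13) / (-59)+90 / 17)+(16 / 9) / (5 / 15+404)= 938458428823 / 47448921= 19778.29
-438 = -438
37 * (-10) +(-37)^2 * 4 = 5106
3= 3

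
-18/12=-3/2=-1.50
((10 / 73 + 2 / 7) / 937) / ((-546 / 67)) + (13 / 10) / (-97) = -568768321 / 42264293890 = -0.01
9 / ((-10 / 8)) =-36 / 5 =-7.20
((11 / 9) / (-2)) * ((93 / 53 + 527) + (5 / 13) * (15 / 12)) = -5348101 / 16536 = -323.42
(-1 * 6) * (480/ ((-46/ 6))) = 8640/ 23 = 375.65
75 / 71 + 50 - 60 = -635 / 71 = -8.94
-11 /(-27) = 11 /27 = 0.41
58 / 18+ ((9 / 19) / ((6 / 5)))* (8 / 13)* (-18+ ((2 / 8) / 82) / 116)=-24322049 / 21145176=-1.15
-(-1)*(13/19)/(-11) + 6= 1241/209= 5.94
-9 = -9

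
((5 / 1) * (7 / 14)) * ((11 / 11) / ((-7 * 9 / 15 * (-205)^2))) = -1 / 70602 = -0.00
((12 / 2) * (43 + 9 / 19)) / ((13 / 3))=14868 / 247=60.19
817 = 817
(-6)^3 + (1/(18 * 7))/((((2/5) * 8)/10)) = -217703/1008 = -215.98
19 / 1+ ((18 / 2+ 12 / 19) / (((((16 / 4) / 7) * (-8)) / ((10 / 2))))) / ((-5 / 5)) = 17957 / 608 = 29.53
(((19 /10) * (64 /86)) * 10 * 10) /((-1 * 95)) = -64 /43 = -1.49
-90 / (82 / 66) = -2970 / 41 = -72.44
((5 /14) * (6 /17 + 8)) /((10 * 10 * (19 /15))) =213 /9044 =0.02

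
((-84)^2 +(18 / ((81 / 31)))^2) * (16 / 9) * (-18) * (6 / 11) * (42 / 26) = -200287.68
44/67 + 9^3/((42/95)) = 1547311/938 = 1649.59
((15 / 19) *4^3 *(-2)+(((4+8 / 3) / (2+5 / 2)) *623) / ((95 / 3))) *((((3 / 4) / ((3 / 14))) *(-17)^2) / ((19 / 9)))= -12437404 / 361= -34452.64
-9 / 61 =-0.15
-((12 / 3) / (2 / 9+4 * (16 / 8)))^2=-324 / 1369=-0.24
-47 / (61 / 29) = -1363 / 61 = -22.34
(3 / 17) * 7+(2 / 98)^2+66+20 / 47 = 129801260 / 1918399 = 67.66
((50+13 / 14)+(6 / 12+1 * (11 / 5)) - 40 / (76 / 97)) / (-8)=-0.32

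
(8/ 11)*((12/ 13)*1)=96/ 143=0.67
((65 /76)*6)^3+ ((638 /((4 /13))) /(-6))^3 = -489171883730257 /11852352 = -41272136.01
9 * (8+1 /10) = 729 /10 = 72.90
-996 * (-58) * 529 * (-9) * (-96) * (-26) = -686483486208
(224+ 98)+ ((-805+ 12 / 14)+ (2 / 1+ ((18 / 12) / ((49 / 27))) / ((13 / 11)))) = -610811 / 1274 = -479.44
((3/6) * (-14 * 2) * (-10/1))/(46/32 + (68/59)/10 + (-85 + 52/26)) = -660800/384431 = -1.72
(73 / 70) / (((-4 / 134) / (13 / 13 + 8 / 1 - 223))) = 7476.24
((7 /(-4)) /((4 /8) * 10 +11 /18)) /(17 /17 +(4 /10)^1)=-45 /202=-0.22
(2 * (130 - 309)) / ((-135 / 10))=716 / 27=26.52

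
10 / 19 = 0.53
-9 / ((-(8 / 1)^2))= 9 / 64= 0.14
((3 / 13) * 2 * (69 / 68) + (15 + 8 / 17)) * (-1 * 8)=-28180 / 221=-127.51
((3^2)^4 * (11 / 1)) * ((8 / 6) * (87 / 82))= 4185918 / 41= 102095.56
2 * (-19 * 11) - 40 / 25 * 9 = -2162 / 5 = -432.40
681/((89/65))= 497.36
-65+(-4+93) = 24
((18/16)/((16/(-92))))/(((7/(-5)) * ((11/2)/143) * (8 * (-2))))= -13455/1792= -7.51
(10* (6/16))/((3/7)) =35/4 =8.75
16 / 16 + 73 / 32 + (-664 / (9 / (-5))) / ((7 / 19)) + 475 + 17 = 3017047 / 2016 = 1496.55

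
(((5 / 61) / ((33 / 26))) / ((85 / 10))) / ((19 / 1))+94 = 61118966 / 650199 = 94.00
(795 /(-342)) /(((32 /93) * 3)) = -8215 /3648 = -2.25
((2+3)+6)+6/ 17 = 193/ 17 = 11.35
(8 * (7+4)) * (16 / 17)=1408 / 17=82.82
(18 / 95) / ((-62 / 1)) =-9 / 2945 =-0.00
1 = 1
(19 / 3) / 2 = 19 / 6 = 3.17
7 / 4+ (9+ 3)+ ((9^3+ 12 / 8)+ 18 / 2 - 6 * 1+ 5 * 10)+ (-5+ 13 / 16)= 12689 / 16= 793.06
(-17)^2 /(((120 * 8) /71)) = 20519 /960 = 21.37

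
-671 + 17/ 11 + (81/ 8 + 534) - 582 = -707.33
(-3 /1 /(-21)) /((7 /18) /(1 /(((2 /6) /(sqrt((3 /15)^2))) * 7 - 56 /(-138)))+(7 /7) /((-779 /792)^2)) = 753696522 /30222862313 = 0.02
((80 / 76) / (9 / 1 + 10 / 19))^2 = 400 / 32761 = 0.01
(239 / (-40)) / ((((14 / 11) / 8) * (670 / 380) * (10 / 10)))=-49951 / 2345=-21.30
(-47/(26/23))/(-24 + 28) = -1081/104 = -10.39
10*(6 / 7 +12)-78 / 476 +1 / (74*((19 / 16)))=21486287 / 167314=128.42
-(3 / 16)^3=-27 / 4096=-0.01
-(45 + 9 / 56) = -45.16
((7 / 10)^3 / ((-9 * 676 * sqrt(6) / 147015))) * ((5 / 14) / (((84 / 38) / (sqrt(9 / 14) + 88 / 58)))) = -531069 * sqrt(6) / 1568320 - 20691 * sqrt(21) / 216320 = -1.27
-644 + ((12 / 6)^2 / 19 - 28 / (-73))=-892404 / 1387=-643.41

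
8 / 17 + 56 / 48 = 167 / 102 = 1.64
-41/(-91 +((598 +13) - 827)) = 41/307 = 0.13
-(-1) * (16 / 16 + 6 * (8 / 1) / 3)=17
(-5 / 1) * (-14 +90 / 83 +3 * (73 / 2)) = -80165 / 166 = -482.92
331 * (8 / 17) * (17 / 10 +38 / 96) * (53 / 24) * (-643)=-5673914947 / 12240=-463555.14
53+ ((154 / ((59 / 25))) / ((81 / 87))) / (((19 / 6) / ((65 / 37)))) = 91.88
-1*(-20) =20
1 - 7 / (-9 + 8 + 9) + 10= 81 / 8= 10.12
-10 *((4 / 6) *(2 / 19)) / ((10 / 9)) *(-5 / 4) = 15 / 19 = 0.79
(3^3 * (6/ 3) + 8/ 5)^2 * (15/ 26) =1783.48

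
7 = 7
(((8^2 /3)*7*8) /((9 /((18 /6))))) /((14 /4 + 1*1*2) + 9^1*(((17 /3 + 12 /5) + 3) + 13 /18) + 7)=17920 /5337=3.36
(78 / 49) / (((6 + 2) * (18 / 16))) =26 / 147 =0.18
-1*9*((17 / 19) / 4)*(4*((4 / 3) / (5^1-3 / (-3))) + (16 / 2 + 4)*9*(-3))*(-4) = -49436 / 19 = -2601.89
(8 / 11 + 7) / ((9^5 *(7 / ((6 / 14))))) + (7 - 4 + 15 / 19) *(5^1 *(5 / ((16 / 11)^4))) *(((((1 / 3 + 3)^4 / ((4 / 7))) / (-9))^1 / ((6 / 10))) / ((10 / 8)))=-69913748126245 / 103205684736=-677.42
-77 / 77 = -1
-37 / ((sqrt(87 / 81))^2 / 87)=-2997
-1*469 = -469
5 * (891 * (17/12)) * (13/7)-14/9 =2953273/252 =11719.34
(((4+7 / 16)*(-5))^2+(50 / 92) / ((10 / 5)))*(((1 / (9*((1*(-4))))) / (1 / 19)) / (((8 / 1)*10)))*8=-3673555 / 141312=-26.00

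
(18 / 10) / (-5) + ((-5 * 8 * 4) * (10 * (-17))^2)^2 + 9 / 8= 4276275200000153 / 200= 21381376000000.76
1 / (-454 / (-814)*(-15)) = -407 / 3405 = -0.12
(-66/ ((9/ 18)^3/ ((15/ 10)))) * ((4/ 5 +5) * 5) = -22968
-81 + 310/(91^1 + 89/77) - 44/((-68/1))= -4643673/60316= -76.99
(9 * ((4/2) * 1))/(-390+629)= 18/239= 0.08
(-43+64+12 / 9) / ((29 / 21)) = 469 / 29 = 16.17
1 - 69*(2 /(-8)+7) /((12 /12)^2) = -1859 /4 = -464.75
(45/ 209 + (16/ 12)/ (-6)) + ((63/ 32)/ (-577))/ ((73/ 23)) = -20247905/ 2535347232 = -0.01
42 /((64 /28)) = 147 /8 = 18.38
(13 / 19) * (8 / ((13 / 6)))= 48 / 19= 2.53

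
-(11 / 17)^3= -1331 / 4913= -0.27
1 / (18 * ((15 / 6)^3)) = 4 / 1125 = 0.00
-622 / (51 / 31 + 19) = -9641 / 320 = -30.13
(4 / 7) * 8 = 32 / 7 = 4.57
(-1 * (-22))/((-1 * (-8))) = 11/4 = 2.75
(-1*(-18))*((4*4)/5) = 288/5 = 57.60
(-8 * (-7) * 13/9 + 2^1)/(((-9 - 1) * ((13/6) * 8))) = -373/780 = -0.48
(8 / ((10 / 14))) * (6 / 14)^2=72 / 35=2.06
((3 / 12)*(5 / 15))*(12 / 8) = 1 / 8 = 0.12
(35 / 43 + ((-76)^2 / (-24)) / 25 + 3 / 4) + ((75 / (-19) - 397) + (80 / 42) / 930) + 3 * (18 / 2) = -60953240021 / 159560100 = -382.01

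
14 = 14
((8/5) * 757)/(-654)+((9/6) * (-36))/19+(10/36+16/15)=-624341/186390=-3.35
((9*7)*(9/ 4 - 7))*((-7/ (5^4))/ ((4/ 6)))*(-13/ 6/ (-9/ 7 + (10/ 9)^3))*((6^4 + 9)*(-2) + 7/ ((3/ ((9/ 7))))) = 1449112631967/ 4390000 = 330093.99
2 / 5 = 0.40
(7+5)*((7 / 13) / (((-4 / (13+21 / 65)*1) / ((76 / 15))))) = -460712 / 4225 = -109.04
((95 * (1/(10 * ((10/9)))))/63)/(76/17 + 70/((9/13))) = 2907/2261560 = 0.00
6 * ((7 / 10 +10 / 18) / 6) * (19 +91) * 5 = 6215 / 9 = 690.56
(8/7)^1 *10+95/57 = 275/21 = 13.10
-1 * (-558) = 558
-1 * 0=0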